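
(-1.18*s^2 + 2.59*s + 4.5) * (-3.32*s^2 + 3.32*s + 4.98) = 3.9176*s^4 - 12.5164*s^3 - 12.2176*s^2 + 27.8382*s + 22.41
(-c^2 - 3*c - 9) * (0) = 0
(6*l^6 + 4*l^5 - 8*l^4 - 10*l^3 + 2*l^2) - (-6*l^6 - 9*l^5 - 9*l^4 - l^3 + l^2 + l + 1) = 12*l^6 + 13*l^5 + l^4 - 9*l^3 + l^2 - l - 1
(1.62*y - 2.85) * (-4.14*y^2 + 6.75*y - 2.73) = -6.7068*y^3 + 22.734*y^2 - 23.6601*y + 7.7805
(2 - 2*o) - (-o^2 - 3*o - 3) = o^2 + o + 5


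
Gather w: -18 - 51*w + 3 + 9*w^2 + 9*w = 9*w^2 - 42*w - 15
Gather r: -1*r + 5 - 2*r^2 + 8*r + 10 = -2*r^2 + 7*r + 15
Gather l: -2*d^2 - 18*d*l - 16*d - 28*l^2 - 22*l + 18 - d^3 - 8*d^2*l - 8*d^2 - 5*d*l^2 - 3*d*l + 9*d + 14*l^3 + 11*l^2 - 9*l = -d^3 - 10*d^2 - 7*d + 14*l^3 + l^2*(-5*d - 17) + l*(-8*d^2 - 21*d - 31) + 18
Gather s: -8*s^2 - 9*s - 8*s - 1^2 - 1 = -8*s^2 - 17*s - 2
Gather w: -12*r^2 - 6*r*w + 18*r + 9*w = -12*r^2 + 18*r + w*(9 - 6*r)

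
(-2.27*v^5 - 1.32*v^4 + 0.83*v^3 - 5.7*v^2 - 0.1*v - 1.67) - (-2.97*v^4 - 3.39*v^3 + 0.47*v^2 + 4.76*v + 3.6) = -2.27*v^5 + 1.65*v^4 + 4.22*v^3 - 6.17*v^2 - 4.86*v - 5.27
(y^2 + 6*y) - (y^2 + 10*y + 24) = -4*y - 24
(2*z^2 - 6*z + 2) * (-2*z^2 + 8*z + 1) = -4*z^4 + 28*z^3 - 50*z^2 + 10*z + 2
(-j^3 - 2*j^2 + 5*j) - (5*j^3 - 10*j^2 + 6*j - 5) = -6*j^3 + 8*j^2 - j + 5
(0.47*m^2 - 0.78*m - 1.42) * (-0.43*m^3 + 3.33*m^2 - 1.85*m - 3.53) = -0.2021*m^5 + 1.9005*m^4 - 2.8563*m^3 - 4.9447*m^2 + 5.3804*m + 5.0126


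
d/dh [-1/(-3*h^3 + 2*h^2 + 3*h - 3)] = (-9*h^2 + 4*h + 3)/(3*h^3 - 2*h^2 - 3*h + 3)^2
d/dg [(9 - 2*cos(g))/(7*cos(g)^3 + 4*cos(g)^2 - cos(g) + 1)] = (-28*cos(g)^3 + 181*cos(g)^2 + 72*cos(g) - 7)*sin(g)/(7*cos(g)^3 + 4*cos(g)^2 - cos(g) + 1)^2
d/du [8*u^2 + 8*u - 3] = 16*u + 8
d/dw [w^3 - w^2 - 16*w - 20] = 3*w^2 - 2*w - 16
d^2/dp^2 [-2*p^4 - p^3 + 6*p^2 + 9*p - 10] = -24*p^2 - 6*p + 12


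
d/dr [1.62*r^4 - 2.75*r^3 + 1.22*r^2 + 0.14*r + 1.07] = 6.48*r^3 - 8.25*r^2 + 2.44*r + 0.14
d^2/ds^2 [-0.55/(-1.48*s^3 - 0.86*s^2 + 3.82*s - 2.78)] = (-(4.884*s + 0.946)*(1.48*s^3 + 0.86*s^2 - 3.82*s + 2.78) + 0.55*(4.44*s^2 + 1.72*s - 3.82)*(8.88*s^2 + 3.44*s - 7.64))/(1.48*s^3 + 0.86*s^2 - 3.82*s + 2.78)^3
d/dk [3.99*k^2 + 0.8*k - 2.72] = 7.98*k + 0.8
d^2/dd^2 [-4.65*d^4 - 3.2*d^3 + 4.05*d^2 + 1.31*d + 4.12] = -55.8*d^2 - 19.2*d + 8.1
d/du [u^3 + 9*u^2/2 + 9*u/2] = 3*u^2 + 9*u + 9/2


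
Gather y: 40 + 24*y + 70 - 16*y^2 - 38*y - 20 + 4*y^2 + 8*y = -12*y^2 - 6*y + 90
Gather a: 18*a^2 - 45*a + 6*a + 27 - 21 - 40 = 18*a^2 - 39*a - 34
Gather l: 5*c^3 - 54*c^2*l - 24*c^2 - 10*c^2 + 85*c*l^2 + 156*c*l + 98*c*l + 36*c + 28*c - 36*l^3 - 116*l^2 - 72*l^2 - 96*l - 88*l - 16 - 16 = 5*c^3 - 34*c^2 + 64*c - 36*l^3 + l^2*(85*c - 188) + l*(-54*c^2 + 254*c - 184) - 32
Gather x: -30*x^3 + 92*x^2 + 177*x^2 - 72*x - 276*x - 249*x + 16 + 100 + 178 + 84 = -30*x^3 + 269*x^2 - 597*x + 378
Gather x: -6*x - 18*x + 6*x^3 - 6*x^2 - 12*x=6*x^3 - 6*x^2 - 36*x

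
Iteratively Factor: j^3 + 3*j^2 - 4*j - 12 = (j + 3)*(j^2 - 4) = (j - 2)*(j + 3)*(j + 2)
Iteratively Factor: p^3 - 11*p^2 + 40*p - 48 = (p - 4)*(p^2 - 7*p + 12) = (p - 4)^2*(p - 3)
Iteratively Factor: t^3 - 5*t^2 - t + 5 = (t - 1)*(t^2 - 4*t - 5) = (t - 1)*(t + 1)*(t - 5)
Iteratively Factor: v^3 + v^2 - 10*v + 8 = (v - 2)*(v^2 + 3*v - 4) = (v - 2)*(v - 1)*(v + 4)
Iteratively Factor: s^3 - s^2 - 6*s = (s - 3)*(s^2 + 2*s) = (s - 3)*(s + 2)*(s)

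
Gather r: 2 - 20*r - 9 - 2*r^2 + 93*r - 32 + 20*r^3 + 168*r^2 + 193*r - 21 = 20*r^3 + 166*r^2 + 266*r - 60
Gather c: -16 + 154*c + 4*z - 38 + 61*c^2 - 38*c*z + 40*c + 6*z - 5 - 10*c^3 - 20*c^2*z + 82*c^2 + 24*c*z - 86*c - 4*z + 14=-10*c^3 + c^2*(143 - 20*z) + c*(108 - 14*z) + 6*z - 45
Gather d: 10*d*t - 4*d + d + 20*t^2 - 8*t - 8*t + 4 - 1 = d*(10*t - 3) + 20*t^2 - 16*t + 3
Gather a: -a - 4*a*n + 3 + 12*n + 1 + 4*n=a*(-4*n - 1) + 16*n + 4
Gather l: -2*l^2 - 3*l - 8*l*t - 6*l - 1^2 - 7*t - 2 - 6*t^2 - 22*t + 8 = -2*l^2 + l*(-8*t - 9) - 6*t^2 - 29*t + 5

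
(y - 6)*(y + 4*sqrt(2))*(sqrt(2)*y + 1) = sqrt(2)*y^3 - 6*sqrt(2)*y^2 + 9*y^2 - 54*y + 4*sqrt(2)*y - 24*sqrt(2)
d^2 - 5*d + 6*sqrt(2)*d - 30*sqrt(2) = (d - 5)*(d + 6*sqrt(2))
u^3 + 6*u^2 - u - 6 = (u - 1)*(u + 1)*(u + 6)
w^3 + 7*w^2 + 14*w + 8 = (w + 1)*(w + 2)*(w + 4)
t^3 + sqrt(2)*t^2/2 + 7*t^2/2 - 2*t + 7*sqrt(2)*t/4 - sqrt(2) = (t - 1/2)*(t + 4)*(t + sqrt(2)/2)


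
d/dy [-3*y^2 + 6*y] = 6 - 6*y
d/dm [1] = 0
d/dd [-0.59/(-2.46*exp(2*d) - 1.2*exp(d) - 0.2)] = (-2.9028*exp(d) - 0.708)*exp(d)/(2.46*exp(2*d) + 1.2*exp(d) + 0.2)^2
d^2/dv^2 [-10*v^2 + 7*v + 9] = -20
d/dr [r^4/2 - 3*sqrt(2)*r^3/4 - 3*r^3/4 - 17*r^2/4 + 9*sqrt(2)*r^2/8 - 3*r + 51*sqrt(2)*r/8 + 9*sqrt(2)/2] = 2*r^3 - 9*sqrt(2)*r^2/4 - 9*r^2/4 - 17*r/2 + 9*sqrt(2)*r/4 - 3 + 51*sqrt(2)/8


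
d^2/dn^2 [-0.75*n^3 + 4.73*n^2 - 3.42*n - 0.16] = 9.46 - 4.5*n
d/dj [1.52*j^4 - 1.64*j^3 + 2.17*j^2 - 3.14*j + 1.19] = 6.08*j^3 - 4.92*j^2 + 4.34*j - 3.14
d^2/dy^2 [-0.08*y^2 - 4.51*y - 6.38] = -0.160000000000000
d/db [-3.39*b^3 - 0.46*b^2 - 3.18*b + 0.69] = -10.17*b^2 - 0.92*b - 3.18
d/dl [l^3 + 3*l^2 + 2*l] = 3*l^2 + 6*l + 2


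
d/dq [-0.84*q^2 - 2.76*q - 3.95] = -1.68*q - 2.76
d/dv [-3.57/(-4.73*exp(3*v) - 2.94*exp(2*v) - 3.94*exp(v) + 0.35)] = (-50.6583*exp(2*v) - 20.9916*exp(v) - 14.0658)*exp(v)/(4.73*exp(3*v) + 2.94*exp(2*v) + 3.94*exp(v) - 0.35)^2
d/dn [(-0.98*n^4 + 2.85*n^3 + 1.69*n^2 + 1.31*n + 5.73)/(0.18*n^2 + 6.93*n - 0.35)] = (-0.3528*n^5 - 19.8612*n^4 + 40.873*n^3 + 8.4834*n^2 - 3.2458*n - 40.1674)/(0.0324*n^4 + 2.4948*n^3 + 47.8989*n^2 - 4.851*n + 0.1225)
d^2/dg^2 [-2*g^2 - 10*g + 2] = -4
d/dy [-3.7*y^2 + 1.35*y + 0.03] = 1.35 - 7.4*y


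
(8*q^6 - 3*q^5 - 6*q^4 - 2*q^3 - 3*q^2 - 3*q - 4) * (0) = 0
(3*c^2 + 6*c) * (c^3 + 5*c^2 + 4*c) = 3*c^5 + 21*c^4 + 42*c^3 + 24*c^2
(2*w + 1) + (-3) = 2*w - 2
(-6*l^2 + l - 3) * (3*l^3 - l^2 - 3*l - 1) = -18*l^5 + 9*l^4 + 8*l^3 + 6*l^2 + 8*l + 3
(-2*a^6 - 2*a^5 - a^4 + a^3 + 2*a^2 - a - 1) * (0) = 0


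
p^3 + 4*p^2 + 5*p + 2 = (p + 1)^2*(p + 2)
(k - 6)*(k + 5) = k^2 - k - 30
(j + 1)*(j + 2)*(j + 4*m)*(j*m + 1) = j^4*m + 4*j^3*m^2 + 3*j^3*m + j^3 + 12*j^2*m^2 + 6*j^2*m + 3*j^2 + 8*j*m^2 + 12*j*m + 2*j + 8*m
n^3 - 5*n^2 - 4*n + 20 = (n - 5)*(n - 2)*(n + 2)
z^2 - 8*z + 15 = (z - 5)*(z - 3)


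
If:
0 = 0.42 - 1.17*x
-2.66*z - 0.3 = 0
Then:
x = 0.36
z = -0.11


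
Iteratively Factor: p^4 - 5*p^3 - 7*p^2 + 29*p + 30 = (p - 5)*(p^3 - 7*p - 6) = (p - 5)*(p - 3)*(p^2 + 3*p + 2) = (p - 5)*(p - 3)*(p + 2)*(p + 1)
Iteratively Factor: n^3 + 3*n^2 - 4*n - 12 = (n + 2)*(n^2 + n - 6) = (n + 2)*(n + 3)*(n - 2)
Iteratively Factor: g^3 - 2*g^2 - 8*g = (g - 4)*(g^2 + 2*g) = (g - 4)*(g + 2)*(g)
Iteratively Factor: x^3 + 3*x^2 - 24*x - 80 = (x + 4)*(x^2 - x - 20) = (x + 4)^2*(x - 5)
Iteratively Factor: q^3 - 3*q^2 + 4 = (q + 1)*(q^2 - 4*q + 4) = (q - 2)*(q + 1)*(q - 2)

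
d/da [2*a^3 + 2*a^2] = 2*a*(3*a + 2)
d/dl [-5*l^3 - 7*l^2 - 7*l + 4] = -15*l^2 - 14*l - 7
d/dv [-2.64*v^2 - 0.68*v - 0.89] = -5.28*v - 0.68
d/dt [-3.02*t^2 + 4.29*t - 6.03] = 4.29 - 6.04*t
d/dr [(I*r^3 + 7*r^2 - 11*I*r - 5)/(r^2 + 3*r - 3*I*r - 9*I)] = (I*r^4 + r^3*(6 + 6*I) + r^2*(48 - 10*I) + r*(10 - 126*I) - 84 - 15*I)/(r^4 + r^3*(6 - 6*I) - 36*I*r^2 + r*(-54 - 54*I) - 81)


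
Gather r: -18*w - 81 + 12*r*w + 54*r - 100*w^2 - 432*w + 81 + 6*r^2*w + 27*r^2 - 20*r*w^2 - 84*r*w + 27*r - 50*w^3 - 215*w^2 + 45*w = r^2*(6*w + 27) + r*(-20*w^2 - 72*w + 81) - 50*w^3 - 315*w^2 - 405*w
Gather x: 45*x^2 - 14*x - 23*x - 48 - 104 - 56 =45*x^2 - 37*x - 208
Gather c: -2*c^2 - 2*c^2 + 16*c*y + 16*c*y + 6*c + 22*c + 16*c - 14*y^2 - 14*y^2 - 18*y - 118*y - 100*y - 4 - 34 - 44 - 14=-4*c^2 + c*(32*y + 44) - 28*y^2 - 236*y - 96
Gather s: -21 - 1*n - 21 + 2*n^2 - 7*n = 2*n^2 - 8*n - 42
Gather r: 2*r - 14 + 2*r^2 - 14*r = 2*r^2 - 12*r - 14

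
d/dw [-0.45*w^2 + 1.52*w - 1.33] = 1.52 - 0.9*w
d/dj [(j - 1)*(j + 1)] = 2*j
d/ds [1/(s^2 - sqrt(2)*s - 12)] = (-2*s + sqrt(2))/(-s^2 + sqrt(2)*s + 12)^2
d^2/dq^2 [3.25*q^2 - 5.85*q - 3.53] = 6.50000000000000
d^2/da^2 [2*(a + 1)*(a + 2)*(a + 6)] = 12*a + 36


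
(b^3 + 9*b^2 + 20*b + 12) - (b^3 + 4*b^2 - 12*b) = 5*b^2 + 32*b + 12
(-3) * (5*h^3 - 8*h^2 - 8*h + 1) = -15*h^3 + 24*h^2 + 24*h - 3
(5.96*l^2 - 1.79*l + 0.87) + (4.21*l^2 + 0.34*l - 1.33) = 10.17*l^2 - 1.45*l - 0.46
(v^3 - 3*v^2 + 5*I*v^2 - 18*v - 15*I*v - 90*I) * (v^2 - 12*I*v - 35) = v^5 - 3*v^4 - 7*I*v^4 + 7*v^3 + 21*I*v^3 - 75*v^2 - 49*I*v^2 - 450*v + 525*I*v + 3150*I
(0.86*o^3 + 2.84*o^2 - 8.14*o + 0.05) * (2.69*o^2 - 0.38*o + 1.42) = 2.3134*o^5 + 7.3128*o^4 - 21.7546*o^3 + 7.2605*o^2 - 11.5778*o + 0.071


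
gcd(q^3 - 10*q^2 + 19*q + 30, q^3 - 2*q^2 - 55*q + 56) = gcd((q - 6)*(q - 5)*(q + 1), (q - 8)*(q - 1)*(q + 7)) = 1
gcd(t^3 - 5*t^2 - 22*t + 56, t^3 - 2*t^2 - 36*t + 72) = t - 2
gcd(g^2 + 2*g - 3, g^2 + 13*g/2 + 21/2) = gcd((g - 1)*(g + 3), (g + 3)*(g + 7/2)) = g + 3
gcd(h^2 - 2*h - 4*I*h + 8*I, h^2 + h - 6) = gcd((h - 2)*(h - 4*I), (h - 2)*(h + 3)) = h - 2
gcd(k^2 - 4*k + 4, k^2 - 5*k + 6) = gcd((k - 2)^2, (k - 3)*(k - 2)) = k - 2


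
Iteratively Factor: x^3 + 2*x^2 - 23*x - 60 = (x - 5)*(x^2 + 7*x + 12) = (x - 5)*(x + 4)*(x + 3)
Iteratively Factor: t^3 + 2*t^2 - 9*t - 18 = (t + 2)*(t^2 - 9) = (t - 3)*(t + 2)*(t + 3)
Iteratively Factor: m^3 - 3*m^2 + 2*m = (m)*(m^2 - 3*m + 2) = m*(m - 2)*(m - 1)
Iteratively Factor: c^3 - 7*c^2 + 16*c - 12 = (c - 3)*(c^2 - 4*c + 4) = (c - 3)*(c - 2)*(c - 2)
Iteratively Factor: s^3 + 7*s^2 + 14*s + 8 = (s + 4)*(s^2 + 3*s + 2) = (s + 1)*(s + 4)*(s + 2)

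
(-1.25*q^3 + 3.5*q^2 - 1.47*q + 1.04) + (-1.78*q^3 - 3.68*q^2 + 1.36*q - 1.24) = -3.03*q^3 - 0.18*q^2 - 0.11*q - 0.2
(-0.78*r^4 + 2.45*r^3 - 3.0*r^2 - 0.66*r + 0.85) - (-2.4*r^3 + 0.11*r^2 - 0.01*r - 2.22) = -0.78*r^4 + 4.85*r^3 - 3.11*r^2 - 0.65*r + 3.07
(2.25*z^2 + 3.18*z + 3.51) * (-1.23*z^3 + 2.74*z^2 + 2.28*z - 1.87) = -2.7675*z^5 + 2.2536*z^4 + 9.5259*z^3 + 12.6603*z^2 + 2.0562*z - 6.5637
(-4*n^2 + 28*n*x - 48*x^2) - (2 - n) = -4*n^2 + 28*n*x + n - 48*x^2 - 2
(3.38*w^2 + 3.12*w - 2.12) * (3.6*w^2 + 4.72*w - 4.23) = 12.168*w^4 + 27.1856*w^3 - 7.203*w^2 - 23.204*w + 8.9676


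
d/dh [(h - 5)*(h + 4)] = 2*h - 1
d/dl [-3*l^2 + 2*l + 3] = 2 - 6*l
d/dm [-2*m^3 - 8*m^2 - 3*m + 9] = -6*m^2 - 16*m - 3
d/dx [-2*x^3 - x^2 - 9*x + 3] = -6*x^2 - 2*x - 9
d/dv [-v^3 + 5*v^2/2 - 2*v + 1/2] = -3*v^2 + 5*v - 2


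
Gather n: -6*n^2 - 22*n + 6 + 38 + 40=-6*n^2 - 22*n + 84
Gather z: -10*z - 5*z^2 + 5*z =-5*z^2 - 5*z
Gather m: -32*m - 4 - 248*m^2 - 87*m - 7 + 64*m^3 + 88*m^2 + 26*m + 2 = 64*m^3 - 160*m^2 - 93*m - 9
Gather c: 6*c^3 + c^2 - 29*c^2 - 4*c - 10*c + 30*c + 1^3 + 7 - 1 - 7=6*c^3 - 28*c^2 + 16*c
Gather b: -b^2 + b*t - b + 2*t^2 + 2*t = -b^2 + b*(t - 1) + 2*t^2 + 2*t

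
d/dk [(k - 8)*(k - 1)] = 2*k - 9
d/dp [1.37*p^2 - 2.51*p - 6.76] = 2.74*p - 2.51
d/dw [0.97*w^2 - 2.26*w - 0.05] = 1.94*w - 2.26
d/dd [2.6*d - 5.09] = 2.60000000000000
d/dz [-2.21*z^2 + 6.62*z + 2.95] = 6.62 - 4.42*z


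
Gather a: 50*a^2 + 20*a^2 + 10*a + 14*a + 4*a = 70*a^2 + 28*a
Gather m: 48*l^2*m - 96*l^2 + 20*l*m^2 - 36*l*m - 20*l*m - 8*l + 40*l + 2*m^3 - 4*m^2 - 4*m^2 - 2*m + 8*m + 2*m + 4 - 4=-96*l^2 + 32*l + 2*m^3 + m^2*(20*l - 8) + m*(48*l^2 - 56*l + 8)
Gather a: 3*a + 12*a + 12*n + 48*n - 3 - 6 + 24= 15*a + 60*n + 15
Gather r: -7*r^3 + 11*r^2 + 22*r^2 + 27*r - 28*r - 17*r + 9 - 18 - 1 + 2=-7*r^3 + 33*r^2 - 18*r - 8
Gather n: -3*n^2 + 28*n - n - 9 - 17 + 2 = -3*n^2 + 27*n - 24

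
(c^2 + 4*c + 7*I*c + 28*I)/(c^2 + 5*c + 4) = (c + 7*I)/(c + 1)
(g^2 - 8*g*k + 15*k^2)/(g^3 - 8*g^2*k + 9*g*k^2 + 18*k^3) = (g - 5*k)/(g^2 - 5*g*k - 6*k^2)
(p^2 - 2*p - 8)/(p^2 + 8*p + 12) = (p - 4)/(p + 6)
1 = 1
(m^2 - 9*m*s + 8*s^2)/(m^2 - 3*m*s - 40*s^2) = (m - s)/(m + 5*s)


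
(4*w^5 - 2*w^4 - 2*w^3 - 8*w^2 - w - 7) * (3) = 12*w^5 - 6*w^4 - 6*w^3 - 24*w^2 - 3*w - 21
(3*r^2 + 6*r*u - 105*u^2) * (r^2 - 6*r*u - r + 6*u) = 3*r^4 - 12*r^3*u - 3*r^3 - 141*r^2*u^2 + 12*r^2*u + 630*r*u^3 + 141*r*u^2 - 630*u^3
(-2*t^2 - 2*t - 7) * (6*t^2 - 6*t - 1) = -12*t^4 - 28*t^2 + 44*t + 7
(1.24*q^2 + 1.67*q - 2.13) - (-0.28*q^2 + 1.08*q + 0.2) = 1.52*q^2 + 0.59*q - 2.33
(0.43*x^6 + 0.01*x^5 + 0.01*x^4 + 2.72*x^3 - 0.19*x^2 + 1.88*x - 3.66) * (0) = 0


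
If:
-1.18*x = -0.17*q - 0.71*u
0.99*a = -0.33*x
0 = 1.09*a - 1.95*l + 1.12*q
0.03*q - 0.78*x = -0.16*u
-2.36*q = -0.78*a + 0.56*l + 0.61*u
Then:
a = 0.00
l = 0.00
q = 0.00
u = 0.00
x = 0.00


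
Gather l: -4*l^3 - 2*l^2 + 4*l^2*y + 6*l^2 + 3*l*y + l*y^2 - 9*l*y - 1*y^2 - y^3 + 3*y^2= -4*l^3 + l^2*(4*y + 4) + l*(y^2 - 6*y) - y^3 + 2*y^2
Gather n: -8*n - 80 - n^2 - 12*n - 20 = -n^2 - 20*n - 100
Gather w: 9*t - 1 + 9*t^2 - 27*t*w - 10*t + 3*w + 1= 9*t^2 - t + w*(3 - 27*t)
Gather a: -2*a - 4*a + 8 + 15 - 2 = 21 - 6*a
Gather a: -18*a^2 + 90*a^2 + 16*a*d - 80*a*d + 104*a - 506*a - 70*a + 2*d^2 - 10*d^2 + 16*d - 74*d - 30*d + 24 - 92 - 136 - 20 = 72*a^2 + a*(-64*d - 472) - 8*d^2 - 88*d - 224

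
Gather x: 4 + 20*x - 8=20*x - 4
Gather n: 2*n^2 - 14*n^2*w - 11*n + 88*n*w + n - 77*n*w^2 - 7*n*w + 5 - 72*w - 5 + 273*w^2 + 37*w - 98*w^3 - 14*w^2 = n^2*(2 - 14*w) + n*(-77*w^2 + 81*w - 10) - 98*w^3 + 259*w^2 - 35*w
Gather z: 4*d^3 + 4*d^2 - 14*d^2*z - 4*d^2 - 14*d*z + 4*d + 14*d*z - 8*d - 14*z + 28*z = 4*d^3 - 4*d + z*(14 - 14*d^2)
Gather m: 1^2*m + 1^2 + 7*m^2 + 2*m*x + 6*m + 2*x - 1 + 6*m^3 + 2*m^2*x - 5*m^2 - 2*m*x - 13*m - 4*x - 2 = 6*m^3 + m^2*(2*x + 2) - 6*m - 2*x - 2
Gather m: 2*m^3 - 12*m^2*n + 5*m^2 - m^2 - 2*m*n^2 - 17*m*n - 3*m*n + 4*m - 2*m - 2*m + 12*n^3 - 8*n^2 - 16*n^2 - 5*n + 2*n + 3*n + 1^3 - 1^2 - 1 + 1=2*m^3 + m^2*(4 - 12*n) + m*(-2*n^2 - 20*n) + 12*n^3 - 24*n^2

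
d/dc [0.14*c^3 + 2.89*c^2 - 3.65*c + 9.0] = 0.42*c^2 + 5.78*c - 3.65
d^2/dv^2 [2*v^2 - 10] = 4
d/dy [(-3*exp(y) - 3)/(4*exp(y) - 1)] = 15*exp(y)/(4*exp(y) - 1)^2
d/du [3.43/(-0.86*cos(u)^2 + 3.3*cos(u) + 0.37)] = (11.319 - 5.8996*cos(u))*sin(u)/(-0.86*cos(u)^2 + 3.3*cos(u) + 0.37)^2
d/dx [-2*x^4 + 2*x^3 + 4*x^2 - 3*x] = -8*x^3 + 6*x^2 + 8*x - 3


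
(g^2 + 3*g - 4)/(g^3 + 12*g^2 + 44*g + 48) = (g - 1)/(g^2 + 8*g + 12)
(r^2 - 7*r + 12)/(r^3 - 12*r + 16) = (r^2 - 7*r + 12)/(r^3 - 12*r + 16)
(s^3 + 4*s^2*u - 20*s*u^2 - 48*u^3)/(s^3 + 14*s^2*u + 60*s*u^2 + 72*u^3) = (s - 4*u)/(s + 6*u)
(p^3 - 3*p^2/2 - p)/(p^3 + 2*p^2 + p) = (p^2 - 3*p/2 - 1)/(p^2 + 2*p + 1)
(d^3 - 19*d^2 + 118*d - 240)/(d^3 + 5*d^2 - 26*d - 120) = (d^2 - 14*d + 48)/(d^2 + 10*d + 24)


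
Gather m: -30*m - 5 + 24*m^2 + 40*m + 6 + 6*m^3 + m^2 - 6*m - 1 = 6*m^3 + 25*m^2 + 4*m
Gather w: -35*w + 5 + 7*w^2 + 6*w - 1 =7*w^2 - 29*w + 4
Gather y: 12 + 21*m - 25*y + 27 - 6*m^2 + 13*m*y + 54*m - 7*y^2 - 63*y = -6*m^2 + 75*m - 7*y^2 + y*(13*m - 88) + 39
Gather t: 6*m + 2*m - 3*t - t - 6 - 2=8*m - 4*t - 8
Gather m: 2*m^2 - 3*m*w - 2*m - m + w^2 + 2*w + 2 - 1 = 2*m^2 + m*(-3*w - 3) + w^2 + 2*w + 1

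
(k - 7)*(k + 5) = k^2 - 2*k - 35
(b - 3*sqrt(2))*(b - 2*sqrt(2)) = b^2 - 5*sqrt(2)*b + 12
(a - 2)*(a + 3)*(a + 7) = a^3 + 8*a^2 + a - 42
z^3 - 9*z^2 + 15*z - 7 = (z - 7)*(z - 1)^2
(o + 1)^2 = o^2 + 2*o + 1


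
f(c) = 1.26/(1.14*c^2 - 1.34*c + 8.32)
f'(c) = 1.26*(1.34 - 2.28*c)/(1.14*c^2 - 1.34*c + 8.32)^2 = (1.6884 - 2.8728*c)/(1.14*c^2 - 1.34*c + 8.32)^2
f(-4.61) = 0.03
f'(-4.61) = 0.01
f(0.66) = 0.16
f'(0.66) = -0.00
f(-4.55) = 0.03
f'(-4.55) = 0.01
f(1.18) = 0.15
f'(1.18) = -0.02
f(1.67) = 0.14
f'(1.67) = -0.04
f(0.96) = 0.16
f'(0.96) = -0.02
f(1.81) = 0.13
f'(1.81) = -0.04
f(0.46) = 0.16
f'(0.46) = 0.01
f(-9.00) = 0.01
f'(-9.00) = 0.00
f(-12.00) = 0.01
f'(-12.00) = 0.00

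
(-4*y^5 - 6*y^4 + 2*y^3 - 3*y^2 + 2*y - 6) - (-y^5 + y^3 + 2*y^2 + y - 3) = -3*y^5 - 6*y^4 + y^3 - 5*y^2 + y - 3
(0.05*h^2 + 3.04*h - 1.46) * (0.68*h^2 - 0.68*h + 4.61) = 0.034*h^4 + 2.0332*h^3 - 2.8295*h^2 + 15.0072*h - 6.7306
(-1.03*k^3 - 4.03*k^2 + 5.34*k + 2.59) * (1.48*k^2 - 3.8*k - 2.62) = -1.5244*k^5 - 2.0504*k^4 + 25.9158*k^3 - 5.9002*k^2 - 23.8328*k - 6.7858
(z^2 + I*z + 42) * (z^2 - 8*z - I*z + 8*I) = z^4 - 8*z^3 + 43*z^2 - 344*z - 42*I*z + 336*I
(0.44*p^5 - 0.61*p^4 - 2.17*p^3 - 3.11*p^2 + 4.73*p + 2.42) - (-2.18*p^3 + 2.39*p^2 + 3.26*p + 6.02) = 0.44*p^5 - 0.61*p^4 + 0.0100000000000002*p^3 - 5.5*p^2 + 1.47*p - 3.6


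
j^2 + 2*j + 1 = (j + 1)^2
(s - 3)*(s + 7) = s^2 + 4*s - 21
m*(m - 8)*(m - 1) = m^3 - 9*m^2 + 8*m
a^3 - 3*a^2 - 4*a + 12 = (a - 3)*(a - 2)*(a + 2)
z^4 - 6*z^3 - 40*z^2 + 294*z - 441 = (z - 7)*(z - 3)^2*(z + 7)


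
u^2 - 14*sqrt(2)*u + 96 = (u - 8*sqrt(2))*(u - 6*sqrt(2))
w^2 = w^2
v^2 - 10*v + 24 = (v - 6)*(v - 4)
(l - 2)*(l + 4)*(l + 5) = l^3 + 7*l^2 + 2*l - 40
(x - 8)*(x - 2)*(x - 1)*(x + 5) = x^4 - 6*x^3 - 29*x^2 + 114*x - 80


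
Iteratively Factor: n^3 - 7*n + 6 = (n + 3)*(n^2 - 3*n + 2) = (n - 1)*(n + 3)*(n - 2)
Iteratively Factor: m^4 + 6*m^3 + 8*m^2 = (m + 2)*(m^3 + 4*m^2) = m*(m + 2)*(m^2 + 4*m) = m*(m + 2)*(m + 4)*(m)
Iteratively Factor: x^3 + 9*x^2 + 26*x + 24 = (x + 2)*(x^2 + 7*x + 12) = (x + 2)*(x + 4)*(x + 3)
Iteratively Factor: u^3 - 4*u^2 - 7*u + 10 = (u + 2)*(u^2 - 6*u + 5) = (u - 5)*(u + 2)*(u - 1)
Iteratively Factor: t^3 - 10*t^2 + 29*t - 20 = (t - 4)*(t^2 - 6*t + 5) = (t - 5)*(t - 4)*(t - 1)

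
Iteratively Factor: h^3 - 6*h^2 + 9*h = (h)*(h^2 - 6*h + 9) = h*(h - 3)*(h - 3)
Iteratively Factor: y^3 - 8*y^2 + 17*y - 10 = (y - 5)*(y^2 - 3*y + 2) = (y - 5)*(y - 1)*(y - 2)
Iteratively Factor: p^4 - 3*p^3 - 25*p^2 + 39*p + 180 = (p + 3)*(p^3 - 6*p^2 - 7*p + 60) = (p + 3)^2*(p^2 - 9*p + 20) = (p - 4)*(p + 3)^2*(p - 5)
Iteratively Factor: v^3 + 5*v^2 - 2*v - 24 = (v + 3)*(v^2 + 2*v - 8) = (v + 3)*(v + 4)*(v - 2)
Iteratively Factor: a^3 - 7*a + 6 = (a + 3)*(a^2 - 3*a + 2) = (a - 1)*(a + 3)*(a - 2)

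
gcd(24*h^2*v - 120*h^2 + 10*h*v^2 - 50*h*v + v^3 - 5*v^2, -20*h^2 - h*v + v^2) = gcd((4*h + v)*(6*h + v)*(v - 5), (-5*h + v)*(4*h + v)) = 4*h + v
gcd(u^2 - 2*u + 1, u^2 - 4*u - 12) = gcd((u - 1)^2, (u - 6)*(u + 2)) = 1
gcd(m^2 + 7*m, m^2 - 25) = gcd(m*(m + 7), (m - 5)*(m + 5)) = 1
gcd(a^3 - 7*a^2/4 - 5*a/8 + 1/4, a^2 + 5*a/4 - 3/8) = a - 1/4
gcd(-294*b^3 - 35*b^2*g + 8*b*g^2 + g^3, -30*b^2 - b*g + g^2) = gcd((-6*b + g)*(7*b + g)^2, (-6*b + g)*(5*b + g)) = 6*b - g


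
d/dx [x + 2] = 1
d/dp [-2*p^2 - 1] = -4*p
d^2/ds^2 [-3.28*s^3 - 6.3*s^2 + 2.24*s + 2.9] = -19.68*s - 12.6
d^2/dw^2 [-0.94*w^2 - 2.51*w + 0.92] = -1.88000000000000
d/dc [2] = 0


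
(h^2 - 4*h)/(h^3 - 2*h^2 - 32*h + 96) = h/(h^2 + 2*h - 24)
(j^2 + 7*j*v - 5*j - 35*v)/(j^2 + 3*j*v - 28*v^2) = (5 - j)/(-j + 4*v)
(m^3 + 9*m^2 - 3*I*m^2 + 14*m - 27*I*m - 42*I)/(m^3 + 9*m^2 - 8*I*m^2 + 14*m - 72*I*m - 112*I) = (m - 3*I)/(m - 8*I)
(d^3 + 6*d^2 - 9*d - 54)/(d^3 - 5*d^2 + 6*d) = (d^2 + 9*d + 18)/(d*(d - 2))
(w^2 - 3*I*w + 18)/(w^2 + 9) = (w - 6*I)/(w - 3*I)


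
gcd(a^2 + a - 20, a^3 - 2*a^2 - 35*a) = a + 5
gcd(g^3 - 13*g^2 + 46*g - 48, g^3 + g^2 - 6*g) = g - 2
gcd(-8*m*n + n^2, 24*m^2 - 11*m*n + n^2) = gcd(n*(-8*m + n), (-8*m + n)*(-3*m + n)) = 8*m - n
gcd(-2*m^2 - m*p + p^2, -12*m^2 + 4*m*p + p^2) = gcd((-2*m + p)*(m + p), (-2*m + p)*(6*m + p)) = -2*m + p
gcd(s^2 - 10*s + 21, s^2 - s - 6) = s - 3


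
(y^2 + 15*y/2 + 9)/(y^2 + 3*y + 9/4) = 2*(y + 6)/(2*y + 3)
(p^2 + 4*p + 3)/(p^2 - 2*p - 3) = (p + 3)/(p - 3)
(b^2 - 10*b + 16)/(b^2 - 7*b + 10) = (b - 8)/(b - 5)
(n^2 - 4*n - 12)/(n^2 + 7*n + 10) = (n - 6)/(n + 5)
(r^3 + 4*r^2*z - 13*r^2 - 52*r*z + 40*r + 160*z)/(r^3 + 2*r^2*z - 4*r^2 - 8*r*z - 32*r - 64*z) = (r^2 + 4*r*z - 5*r - 20*z)/(r^2 + 2*r*z + 4*r + 8*z)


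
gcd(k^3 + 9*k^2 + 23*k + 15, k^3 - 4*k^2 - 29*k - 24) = k^2 + 4*k + 3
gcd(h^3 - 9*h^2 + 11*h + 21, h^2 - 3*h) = h - 3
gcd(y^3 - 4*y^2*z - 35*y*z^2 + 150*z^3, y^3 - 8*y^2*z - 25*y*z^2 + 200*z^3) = y - 5*z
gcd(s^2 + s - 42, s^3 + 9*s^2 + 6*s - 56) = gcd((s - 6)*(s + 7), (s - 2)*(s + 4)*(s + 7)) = s + 7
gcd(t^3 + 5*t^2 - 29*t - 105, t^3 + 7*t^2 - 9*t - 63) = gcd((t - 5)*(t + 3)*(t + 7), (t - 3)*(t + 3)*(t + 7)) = t^2 + 10*t + 21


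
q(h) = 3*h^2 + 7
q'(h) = 6*h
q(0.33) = 7.33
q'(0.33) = 1.98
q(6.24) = 123.81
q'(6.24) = 37.44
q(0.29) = 7.25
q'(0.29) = 1.74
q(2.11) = 20.36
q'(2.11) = 12.66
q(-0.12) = 7.04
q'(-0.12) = -0.72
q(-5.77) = 106.88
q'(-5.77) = -34.62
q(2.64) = 27.91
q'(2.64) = 15.84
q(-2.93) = 32.75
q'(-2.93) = -17.58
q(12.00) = 439.00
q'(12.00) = 72.00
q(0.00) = 7.00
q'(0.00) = 0.00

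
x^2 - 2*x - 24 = (x - 6)*(x + 4)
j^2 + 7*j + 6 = (j + 1)*(j + 6)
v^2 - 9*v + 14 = (v - 7)*(v - 2)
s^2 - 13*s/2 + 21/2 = (s - 7/2)*(s - 3)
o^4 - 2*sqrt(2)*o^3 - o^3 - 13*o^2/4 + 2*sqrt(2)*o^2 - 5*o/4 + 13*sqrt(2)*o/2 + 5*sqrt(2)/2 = (o - 5/2)*(o + 1/2)*(o + 1)*(o - 2*sqrt(2))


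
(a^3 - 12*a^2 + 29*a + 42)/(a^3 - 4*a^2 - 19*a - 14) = (a - 6)/(a + 2)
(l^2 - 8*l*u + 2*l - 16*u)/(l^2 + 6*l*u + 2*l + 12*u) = (l - 8*u)/(l + 6*u)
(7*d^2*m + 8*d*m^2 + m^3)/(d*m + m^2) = 7*d + m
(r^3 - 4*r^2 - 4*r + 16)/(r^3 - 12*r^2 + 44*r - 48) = (r + 2)/(r - 6)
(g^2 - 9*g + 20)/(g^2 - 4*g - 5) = (g - 4)/(g + 1)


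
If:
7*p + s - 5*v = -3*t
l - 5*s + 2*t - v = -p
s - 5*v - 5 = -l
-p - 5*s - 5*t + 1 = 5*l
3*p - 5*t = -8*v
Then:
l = 4217/2985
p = -7/597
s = -376/8955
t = -10463/8955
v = -1300/1791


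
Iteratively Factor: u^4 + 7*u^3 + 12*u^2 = (u + 4)*(u^3 + 3*u^2) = (u + 3)*(u + 4)*(u^2) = u*(u + 3)*(u + 4)*(u)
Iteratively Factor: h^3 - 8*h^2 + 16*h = (h - 4)*(h^2 - 4*h) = h*(h - 4)*(h - 4)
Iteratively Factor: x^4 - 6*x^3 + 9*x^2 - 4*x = (x - 1)*(x^3 - 5*x^2 + 4*x) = x*(x - 1)*(x^2 - 5*x + 4) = x*(x - 1)^2*(x - 4)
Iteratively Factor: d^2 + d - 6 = (d - 2)*(d + 3)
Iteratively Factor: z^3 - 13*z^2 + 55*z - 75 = (z - 5)*(z^2 - 8*z + 15) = (z - 5)^2*(z - 3)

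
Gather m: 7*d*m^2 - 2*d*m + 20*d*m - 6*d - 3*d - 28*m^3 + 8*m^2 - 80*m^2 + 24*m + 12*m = -9*d - 28*m^3 + m^2*(7*d - 72) + m*(18*d + 36)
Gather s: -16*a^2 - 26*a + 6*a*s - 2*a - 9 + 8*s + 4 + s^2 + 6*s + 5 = -16*a^2 - 28*a + s^2 + s*(6*a + 14)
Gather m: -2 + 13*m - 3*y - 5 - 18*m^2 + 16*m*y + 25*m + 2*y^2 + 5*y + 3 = -18*m^2 + m*(16*y + 38) + 2*y^2 + 2*y - 4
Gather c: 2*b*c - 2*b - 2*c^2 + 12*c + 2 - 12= -2*b - 2*c^2 + c*(2*b + 12) - 10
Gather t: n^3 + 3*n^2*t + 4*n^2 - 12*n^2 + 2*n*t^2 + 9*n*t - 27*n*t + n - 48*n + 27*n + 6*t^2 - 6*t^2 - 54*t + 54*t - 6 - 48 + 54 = n^3 - 8*n^2 + 2*n*t^2 - 20*n + t*(3*n^2 - 18*n)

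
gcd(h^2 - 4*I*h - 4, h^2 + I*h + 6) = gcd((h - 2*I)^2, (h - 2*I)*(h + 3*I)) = h - 2*I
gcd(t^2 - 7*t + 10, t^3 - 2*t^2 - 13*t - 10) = t - 5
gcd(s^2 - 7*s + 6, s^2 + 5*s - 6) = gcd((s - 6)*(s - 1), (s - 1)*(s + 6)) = s - 1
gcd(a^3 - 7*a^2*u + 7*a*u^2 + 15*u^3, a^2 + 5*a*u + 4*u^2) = a + u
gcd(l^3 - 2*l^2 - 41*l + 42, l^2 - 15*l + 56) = l - 7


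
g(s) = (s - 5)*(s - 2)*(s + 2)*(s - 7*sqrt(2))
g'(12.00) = 1626.96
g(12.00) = 2058.49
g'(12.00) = 1626.96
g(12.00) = 2058.49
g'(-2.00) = -333.19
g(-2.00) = 0.00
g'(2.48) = 71.36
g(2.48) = 40.21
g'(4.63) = -80.28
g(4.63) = 34.00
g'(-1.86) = -290.03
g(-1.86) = -43.59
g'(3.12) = 29.87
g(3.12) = 73.09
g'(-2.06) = -352.50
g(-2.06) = 20.57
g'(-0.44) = 10.57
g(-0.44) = -214.10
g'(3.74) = -16.05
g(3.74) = 77.51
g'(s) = (s - 5)*(s - 2)*(s + 2) + (s - 5)*(s - 2)*(s - 7*sqrt(2)) + (s - 5)*(s + 2)*(s - 7*sqrt(2)) + (s - 2)*(s + 2)*(s - 7*sqrt(2))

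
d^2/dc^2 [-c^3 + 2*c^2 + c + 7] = 4 - 6*c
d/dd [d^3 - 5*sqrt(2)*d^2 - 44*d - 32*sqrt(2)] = 3*d^2 - 10*sqrt(2)*d - 44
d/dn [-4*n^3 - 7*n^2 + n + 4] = -12*n^2 - 14*n + 1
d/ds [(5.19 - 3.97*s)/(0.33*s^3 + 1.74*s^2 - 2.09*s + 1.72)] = (2.6202*s^3 + 1.7697*s^2 - 18.0612*s + 4.0187)/(0.1089*s^6 + 1.1484*s^5 + 1.6482*s^4 - 6.138*s^3 + 10.3537*s^2 - 7.1896*s + 2.9584)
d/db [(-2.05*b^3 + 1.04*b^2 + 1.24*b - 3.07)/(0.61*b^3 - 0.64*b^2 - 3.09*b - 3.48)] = (0.6776*b^4 + 11.1562*b^3 + 24.6001*b^2 - 11.168*b - 13.8015)/(0.3721*b^6 - 0.7808*b^5 - 3.3602*b^4 - 0.2904*b^3 + 14.0025*b^2 + 21.5064*b + 12.1104)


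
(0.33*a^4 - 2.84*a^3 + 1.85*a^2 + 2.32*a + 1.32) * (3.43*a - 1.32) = 1.1319*a^5 - 10.1768*a^4 + 10.0943*a^3 + 5.5156*a^2 + 1.4652*a - 1.7424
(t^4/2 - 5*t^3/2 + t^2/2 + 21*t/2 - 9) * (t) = t^5/2 - 5*t^4/2 + t^3/2 + 21*t^2/2 - 9*t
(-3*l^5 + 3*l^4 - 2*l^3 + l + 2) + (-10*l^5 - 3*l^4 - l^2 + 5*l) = -13*l^5 - 2*l^3 - l^2 + 6*l + 2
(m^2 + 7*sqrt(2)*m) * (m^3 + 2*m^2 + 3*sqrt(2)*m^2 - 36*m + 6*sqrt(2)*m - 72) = m^5 + 2*m^4 + 10*sqrt(2)*m^4 + 6*m^3 + 20*sqrt(2)*m^3 - 252*sqrt(2)*m^2 + 12*m^2 - 504*sqrt(2)*m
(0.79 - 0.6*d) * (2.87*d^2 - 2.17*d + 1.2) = -1.722*d^3 + 3.5693*d^2 - 2.4343*d + 0.948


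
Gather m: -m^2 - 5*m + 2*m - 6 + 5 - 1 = -m^2 - 3*m - 2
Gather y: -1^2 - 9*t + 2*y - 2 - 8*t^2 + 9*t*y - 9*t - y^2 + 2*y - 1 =-8*t^2 - 18*t - y^2 + y*(9*t + 4) - 4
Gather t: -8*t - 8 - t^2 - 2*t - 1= -t^2 - 10*t - 9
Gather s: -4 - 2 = -6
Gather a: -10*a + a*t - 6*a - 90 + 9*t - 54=a*(t - 16) + 9*t - 144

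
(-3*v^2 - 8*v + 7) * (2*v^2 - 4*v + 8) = -6*v^4 - 4*v^3 + 22*v^2 - 92*v + 56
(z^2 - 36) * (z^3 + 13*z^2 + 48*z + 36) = z^5 + 13*z^4 + 12*z^3 - 432*z^2 - 1728*z - 1296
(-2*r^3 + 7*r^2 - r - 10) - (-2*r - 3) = -2*r^3 + 7*r^2 + r - 7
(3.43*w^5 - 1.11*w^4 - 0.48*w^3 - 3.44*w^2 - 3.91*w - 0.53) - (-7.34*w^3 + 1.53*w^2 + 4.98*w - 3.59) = 3.43*w^5 - 1.11*w^4 + 6.86*w^3 - 4.97*w^2 - 8.89*w + 3.06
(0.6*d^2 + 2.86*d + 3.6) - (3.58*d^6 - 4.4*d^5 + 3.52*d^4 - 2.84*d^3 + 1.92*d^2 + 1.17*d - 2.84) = -3.58*d^6 + 4.4*d^5 - 3.52*d^4 + 2.84*d^3 - 1.32*d^2 + 1.69*d + 6.44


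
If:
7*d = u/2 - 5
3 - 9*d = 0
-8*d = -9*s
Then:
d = 1/3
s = 8/27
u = 44/3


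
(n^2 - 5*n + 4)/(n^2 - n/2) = 2*(n^2 - 5*n + 4)/(n*(2*n - 1))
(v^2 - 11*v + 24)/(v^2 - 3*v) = (v - 8)/v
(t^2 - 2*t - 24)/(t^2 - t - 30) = (t + 4)/(t + 5)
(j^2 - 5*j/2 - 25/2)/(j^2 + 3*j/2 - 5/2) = (j - 5)/(j - 1)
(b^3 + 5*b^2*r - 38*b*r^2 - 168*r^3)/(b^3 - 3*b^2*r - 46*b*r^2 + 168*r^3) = (-b - 4*r)/(-b + 4*r)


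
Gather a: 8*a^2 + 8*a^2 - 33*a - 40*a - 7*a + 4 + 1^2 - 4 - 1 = 16*a^2 - 80*a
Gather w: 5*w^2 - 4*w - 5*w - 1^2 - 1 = 5*w^2 - 9*w - 2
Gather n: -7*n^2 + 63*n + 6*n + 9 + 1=-7*n^2 + 69*n + 10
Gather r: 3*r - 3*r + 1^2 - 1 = 0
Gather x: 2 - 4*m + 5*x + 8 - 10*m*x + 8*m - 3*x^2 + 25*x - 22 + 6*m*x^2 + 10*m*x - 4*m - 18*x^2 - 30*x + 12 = x^2*(6*m - 21)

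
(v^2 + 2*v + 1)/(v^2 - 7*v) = (v^2 + 2*v + 1)/(v*(v - 7))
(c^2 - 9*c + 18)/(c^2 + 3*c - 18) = (c - 6)/(c + 6)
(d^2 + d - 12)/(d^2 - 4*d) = (d^2 + d - 12)/(d*(d - 4))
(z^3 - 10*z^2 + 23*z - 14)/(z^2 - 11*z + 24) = (z^3 - 10*z^2 + 23*z - 14)/(z^2 - 11*z + 24)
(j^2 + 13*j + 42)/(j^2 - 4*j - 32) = (j^2 + 13*j + 42)/(j^2 - 4*j - 32)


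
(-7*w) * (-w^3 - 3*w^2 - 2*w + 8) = 7*w^4 + 21*w^3 + 14*w^2 - 56*w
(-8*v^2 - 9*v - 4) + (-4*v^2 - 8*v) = -12*v^2 - 17*v - 4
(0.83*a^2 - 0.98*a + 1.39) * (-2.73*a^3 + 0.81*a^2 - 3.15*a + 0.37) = -2.2659*a^5 + 3.3477*a^4 - 7.203*a^3 + 4.52*a^2 - 4.7411*a + 0.5143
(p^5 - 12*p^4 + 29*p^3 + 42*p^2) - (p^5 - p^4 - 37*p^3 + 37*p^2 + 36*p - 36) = -11*p^4 + 66*p^3 + 5*p^2 - 36*p + 36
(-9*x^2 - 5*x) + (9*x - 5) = -9*x^2 + 4*x - 5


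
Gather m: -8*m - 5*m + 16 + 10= 26 - 13*m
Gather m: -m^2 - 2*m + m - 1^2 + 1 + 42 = -m^2 - m + 42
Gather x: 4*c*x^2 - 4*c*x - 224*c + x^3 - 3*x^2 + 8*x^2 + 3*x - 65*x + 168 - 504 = -224*c + x^3 + x^2*(4*c + 5) + x*(-4*c - 62) - 336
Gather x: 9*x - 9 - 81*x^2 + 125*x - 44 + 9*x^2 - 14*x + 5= -72*x^2 + 120*x - 48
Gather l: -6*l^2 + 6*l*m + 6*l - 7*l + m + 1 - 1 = -6*l^2 + l*(6*m - 1) + m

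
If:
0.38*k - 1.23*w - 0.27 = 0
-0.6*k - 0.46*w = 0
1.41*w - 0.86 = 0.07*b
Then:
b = -15.86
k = 0.14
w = -0.18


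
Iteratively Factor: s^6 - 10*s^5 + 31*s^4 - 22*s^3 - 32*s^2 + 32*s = (s)*(s^5 - 10*s^4 + 31*s^3 - 22*s^2 - 32*s + 32) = s*(s - 4)*(s^4 - 6*s^3 + 7*s^2 + 6*s - 8) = s*(s - 4)*(s - 2)*(s^3 - 4*s^2 - s + 4) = s*(s - 4)*(s - 2)*(s + 1)*(s^2 - 5*s + 4) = s*(s - 4)^2*(s - 2)*(s + 1)*(s - 1)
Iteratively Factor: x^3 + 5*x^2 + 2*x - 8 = (x + 4)*(x^2 + x - 2) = (x - 1)*(x + 4)*(x + 2)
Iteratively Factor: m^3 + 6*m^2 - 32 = (m - 2)*(m^2 + 8*m + 16) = (m - 2)*(m + 4)*(m + 4)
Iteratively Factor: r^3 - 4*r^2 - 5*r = (r)*(r^2 - 4*r - 5) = r*(r - 5)*(r + 1)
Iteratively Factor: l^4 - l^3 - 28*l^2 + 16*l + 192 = (l - 4)*(l^3 + 3*l^2 - 16*l - 48) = (l - 4)*(l + 4)*(l^2 - l - 12) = (l - 4)*(l + 3)*(l + 4)*(l - 4)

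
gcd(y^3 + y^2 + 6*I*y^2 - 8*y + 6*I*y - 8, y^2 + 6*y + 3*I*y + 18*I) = 1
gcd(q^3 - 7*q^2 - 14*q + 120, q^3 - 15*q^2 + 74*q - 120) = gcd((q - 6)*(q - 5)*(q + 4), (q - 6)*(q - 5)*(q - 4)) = q^2 - 11*q + 30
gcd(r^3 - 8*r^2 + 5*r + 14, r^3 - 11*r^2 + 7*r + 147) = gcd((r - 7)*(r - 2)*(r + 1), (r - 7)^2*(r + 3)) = r - 7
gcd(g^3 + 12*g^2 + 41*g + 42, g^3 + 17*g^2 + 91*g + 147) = g^2 + 10*g + 21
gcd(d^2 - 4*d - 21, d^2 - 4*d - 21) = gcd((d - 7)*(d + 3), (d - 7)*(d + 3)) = d^2 - 4*d - 21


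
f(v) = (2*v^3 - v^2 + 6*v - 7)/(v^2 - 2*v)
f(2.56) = 24.67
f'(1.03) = -10.33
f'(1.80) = -211.58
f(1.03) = -0.30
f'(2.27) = -115.28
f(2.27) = 40.56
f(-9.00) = -16.16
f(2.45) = 28.22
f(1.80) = -33.96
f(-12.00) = -21.90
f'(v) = (2 - 2*v)*(2*v^3 - v^2 + 6*v - 7)/(v^2 - 2*v)^2 + (6*v^2 - 2*v + 6)/(v^2 - 2*v) = 2*(v^4 - 4*v^3 - 2*v^2 + 7*v - 7)/(v^2*(v^2 - 4*v + 4))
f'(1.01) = -10.10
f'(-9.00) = 1.89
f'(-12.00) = 1.93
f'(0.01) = -35000.15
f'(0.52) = -14.82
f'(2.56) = -25.64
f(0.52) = 5.03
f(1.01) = -0.10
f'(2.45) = -40.56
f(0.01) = 348.75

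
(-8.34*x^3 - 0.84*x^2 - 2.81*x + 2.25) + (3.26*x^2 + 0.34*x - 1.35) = -8.34*x^3 + 2.42*x^2 - 2.47*x + 0.9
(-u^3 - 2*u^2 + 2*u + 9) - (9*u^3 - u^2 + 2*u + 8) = -10*u^3 - u^2 + 1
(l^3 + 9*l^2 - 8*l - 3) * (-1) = -l^3 - 9*l^2 + 8*l + 3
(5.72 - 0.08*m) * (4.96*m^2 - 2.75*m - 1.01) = -0.3968*m^3 + 28.5912*m^2 - 15.6492*m - 5.7772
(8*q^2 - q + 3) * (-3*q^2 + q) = -24*q^4 + 11*q^3 - 10*q^2 + 3*q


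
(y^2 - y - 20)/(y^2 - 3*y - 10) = (y + 4)/(y + 2)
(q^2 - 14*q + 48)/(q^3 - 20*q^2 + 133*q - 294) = (q - 8)/(q^2 - 14*q + 49)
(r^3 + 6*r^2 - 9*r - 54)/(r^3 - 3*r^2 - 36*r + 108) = (r + 3)/(r - 6)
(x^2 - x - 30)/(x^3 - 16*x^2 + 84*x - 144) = (x + 5)/(x^2 - 10*x + 24)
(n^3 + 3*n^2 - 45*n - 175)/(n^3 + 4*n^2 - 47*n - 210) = (n + 5)/(n + 6)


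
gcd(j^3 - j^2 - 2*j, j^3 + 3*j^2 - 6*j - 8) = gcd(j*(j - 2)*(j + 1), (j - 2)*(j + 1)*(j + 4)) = j^2 - j - 2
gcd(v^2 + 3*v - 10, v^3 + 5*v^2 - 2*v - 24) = v - 2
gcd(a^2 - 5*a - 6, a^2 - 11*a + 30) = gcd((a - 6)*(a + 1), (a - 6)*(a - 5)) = a - 6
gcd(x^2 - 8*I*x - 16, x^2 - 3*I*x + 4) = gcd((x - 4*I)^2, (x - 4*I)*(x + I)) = x - 4*I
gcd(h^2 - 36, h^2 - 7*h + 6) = h - 6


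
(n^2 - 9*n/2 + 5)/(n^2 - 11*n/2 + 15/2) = (n - 2)/(n - 3)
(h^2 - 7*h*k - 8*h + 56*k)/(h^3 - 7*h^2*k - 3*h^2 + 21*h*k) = (h - 8)/(h*(h - 3))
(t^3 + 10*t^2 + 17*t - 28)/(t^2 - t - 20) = (t^2 + 6*t - 7)/(t - 5)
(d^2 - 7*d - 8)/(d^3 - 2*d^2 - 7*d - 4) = (d - 8)/(d^2 - 3*d - 4)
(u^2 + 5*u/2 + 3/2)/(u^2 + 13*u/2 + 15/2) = (u + 1)/(u + 5)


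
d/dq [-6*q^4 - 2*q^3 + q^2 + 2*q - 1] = -24*q^3 - 6*q^2 + 2*q + 2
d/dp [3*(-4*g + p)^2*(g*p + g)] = 3*g*(4*g - p)*(4*g - 3*p - 2)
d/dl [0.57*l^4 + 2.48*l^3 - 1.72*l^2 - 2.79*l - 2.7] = 2.28*l^3 + 7.44*l^2 - 3.44*l - 2.79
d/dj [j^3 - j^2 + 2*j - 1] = 3*j^2 - 2*j + 2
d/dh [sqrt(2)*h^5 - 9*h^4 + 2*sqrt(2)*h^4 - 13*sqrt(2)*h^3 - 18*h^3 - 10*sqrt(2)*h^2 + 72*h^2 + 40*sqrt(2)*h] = 5*sqrt(2)*h^4 - 36*h^3 + 8*sqrt(2)*h^3 - 39*sqrt(2)*h^2 - 54*h^2 - 20*sqrt(2)*h + 144*h + 40*sqrt(2)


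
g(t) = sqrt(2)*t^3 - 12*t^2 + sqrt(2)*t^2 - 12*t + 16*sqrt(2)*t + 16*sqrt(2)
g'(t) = 3*sqrt(2)*t^2 - 24*t + 2*sqrt(2)*t - 12 + 16*sqrt(2)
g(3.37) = -7.65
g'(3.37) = -12.54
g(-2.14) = -62.45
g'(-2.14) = 75.36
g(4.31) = -14.98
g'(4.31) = -1.81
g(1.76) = 16.25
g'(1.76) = -13.49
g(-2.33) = -77.49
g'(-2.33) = 82.99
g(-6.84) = -997.89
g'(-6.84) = 353.94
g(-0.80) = 6.63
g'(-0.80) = 30.28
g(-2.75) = -116.06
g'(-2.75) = 100.93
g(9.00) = 291.79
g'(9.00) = 163.74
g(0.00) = 22.63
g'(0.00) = 10.63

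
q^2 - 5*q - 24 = (q - 8)*(q + 3)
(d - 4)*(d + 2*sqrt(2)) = d^2 - 4*d + 2*sqrt(2)*d - 8*sqrt(2)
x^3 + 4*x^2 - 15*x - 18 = (x - 3)*(x + 1)*(x + 6)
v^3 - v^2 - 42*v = v*(v - 7)*(v + 6)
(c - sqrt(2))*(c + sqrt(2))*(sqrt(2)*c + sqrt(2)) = sqrt(2)*c^3 + sqrt(2)*c^2 - 2*sqrt(2)*c - 2*sqrt(2)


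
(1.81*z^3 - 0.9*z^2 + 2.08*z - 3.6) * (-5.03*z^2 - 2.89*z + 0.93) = -9.1043*z^5 - 0.7039*z^4 - 6.1781*z^3 + 11.2598*z^2 + 12.3384*z - 3.348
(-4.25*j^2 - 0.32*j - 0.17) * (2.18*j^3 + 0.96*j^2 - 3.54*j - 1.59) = -9.265*j^5 - 4.7776*j^4 + 14.3672*j^3 + 7.7271*j^2 + 1.1106*j + 0.2703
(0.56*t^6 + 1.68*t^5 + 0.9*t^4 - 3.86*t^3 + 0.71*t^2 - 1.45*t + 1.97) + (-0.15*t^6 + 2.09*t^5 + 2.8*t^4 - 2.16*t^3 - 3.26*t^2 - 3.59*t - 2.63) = 0.41*t^6 + 3.77*t^5 + 3.7*t^4 - 6.02*t^3 - 2.55*t^2 - 5.04*t - 0.66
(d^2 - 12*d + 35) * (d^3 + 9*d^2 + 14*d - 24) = d^5 - 3*d^4 - 59*d^3 + 123*d^2 + 778*d - 840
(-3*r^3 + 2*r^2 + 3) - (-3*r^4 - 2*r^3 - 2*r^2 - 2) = 3*r^4 - r^3 + 4*r^2 + 5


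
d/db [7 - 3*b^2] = -6*b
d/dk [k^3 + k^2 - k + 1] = 3*k^2 + 2*k - 1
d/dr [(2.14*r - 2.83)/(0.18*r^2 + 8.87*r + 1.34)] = (-0.3852*r^2 + 1.0188*r + 27.9697)/(0.0324*r^4 + 3.1932*r^3 + 79.1593*r^2 + 23.7716*r + 1.7956)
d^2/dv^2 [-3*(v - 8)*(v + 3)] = -6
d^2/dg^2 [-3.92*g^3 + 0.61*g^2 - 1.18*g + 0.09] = 1.22 - 23.52*g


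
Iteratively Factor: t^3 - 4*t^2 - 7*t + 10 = (t + 2)*(t^2 - 6*t + 5) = (t - 5)*(t + 2)*(t - 1)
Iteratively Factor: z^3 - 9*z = (z)*(z^2 - 9) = z*(z - 3)*(z + 3)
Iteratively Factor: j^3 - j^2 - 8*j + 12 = (j - 2)*(j^2 + j - 6) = (j - 2)*(j + 3)*(j - 2)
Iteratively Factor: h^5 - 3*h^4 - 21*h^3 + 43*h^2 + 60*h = (h + 4)*(h^4 - 7*h^3 + 7*h^2 + 15*h) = h*(h + 4)*(h^3 - 7*h^2 + 7*h + 15) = h*(h + 1)*(h + 4)*(h^2 - 8*h + 15) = h*(h - 5)*(h + 1)*(h + 4)*(h - 3)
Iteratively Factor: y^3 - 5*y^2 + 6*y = (y - 3)*(y^2 - 2*y) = (y - 3)*(y - 2)*(y)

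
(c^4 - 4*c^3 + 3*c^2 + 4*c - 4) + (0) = c^4 - 4*c^3 + 3*c^2 + 4*c - 4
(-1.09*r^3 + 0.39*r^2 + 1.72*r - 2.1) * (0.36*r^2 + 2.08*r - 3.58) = -0.3924*r^5 - 2.1268*r^4 + 5.3326*r^3 + 1.4254*r^2 - 10.5256*r + 7.518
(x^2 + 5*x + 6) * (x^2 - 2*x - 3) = x^4 + 3*x^3 - 7*x^2 - 27*x - 18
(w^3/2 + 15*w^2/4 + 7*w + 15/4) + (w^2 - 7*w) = w^3/2 + 19*w^2/4 + 15/4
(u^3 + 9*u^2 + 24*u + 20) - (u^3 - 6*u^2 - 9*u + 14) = 15*u^2 + 33*u + 6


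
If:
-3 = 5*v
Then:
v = -3/5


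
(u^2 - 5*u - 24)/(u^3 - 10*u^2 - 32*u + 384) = (u + 3)/(u^2 - 2*u - 48)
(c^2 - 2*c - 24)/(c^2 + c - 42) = (c + 4)/(c + 7)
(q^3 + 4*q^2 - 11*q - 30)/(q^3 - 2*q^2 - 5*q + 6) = (q + 5)/(q - 1)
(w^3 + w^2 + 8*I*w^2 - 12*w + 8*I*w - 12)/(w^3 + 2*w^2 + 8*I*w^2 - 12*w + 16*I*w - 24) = (w + 1)/(w + 2)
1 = 1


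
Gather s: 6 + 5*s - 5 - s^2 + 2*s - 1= -s^2 + 7*s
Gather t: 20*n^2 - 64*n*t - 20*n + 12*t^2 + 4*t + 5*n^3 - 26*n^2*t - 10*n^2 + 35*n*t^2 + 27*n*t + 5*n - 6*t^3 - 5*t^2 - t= 5*n^3 + 10*n^2 - 15*n - 6*t^3 + t^2*(35*n + 7) + t*(-26*n^2 - 37*n + 3)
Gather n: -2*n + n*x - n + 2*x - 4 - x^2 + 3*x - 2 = n*(x - 3) - x^2 + 5*x - 6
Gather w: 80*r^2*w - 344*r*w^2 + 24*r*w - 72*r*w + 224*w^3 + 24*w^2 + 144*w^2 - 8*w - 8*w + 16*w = 224*w^3 + w^2*(168 - 344*r) + w*(80*r^2 - 48*r)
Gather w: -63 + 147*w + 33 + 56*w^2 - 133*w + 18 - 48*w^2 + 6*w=8*w^2 + 20*w - 12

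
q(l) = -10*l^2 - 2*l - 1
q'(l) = -20*l - 2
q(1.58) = -29.12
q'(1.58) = -33.60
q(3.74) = -148.36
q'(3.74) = -76.80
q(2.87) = -89.11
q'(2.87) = -59.40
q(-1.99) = -36.62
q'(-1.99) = 37.80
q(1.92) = -41.70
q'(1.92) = -40.40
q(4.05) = -173.12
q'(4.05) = -83.00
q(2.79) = -84.42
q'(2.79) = -57.80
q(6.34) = -415.64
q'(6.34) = -128.80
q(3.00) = -97.00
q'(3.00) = -62.00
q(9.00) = -829.00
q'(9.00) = -182.00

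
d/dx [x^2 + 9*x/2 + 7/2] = 2*x + 9/2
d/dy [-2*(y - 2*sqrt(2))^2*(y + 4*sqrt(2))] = 48 - 6*y^2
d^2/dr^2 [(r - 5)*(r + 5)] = 2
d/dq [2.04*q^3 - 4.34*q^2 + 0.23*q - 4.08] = 6.12*q^2 - 8.68*q + 0.23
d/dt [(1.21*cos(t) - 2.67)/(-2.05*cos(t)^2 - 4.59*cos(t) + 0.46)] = (-2.4805*cos(t)^2 + 10.947*cos(t) + 11.6987)*sin(t)/(4.2025*cos(t)^4 + 18.819*cos(t)^3 + 19.1821*cos(t)^2 - 4.2228*cos(t) + 0.2116)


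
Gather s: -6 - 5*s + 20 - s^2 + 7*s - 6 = -s^2 + 2*s + 8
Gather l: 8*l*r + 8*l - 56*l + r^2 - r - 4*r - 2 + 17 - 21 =l*(8*r - 48) + r^2 - 5*r - 6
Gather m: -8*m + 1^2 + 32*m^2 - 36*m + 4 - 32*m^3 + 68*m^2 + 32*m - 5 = -32*m^3 + 100*m^2 - 12*m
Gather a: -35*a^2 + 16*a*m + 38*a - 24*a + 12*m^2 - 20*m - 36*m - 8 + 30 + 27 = -35*a^2 + a*(16*m + 14) + 12*m^2 - 56*m + 49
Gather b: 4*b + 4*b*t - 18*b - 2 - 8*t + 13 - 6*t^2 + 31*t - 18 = b*(4*t - 14) - 6*t^2 + 23*t - 7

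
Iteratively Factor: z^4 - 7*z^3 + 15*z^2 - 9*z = (z)*(z^3 - 7*z^2 + 15*z - 9) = z*(z - 3)*(z^2 - 4*z + 3) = z*(z - 3)*(z - 1)*(z - 3)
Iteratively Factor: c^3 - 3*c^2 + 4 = (c - 2)*(c^2 - c - 2) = (c - 2)*(c + 1)*(c - 2)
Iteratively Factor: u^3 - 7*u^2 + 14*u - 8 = (u - 1)*(u^2 - 6*u + 8) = (u - 2)*(u - 1)*(u - 4)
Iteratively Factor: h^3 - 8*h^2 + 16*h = (h - 4)*(h^2 - 4*h) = (h - 4)^2*(h)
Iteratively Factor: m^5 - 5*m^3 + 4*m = (m + 2)*(m^4 - 2*m^3 - m^2 + 2*m) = m*(m + 2)*(m^3 - 2*m^2 - m + 2) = m*(m - 1)*(m + 2)*(m^2 - m - 2) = m*(m - 2)*(m - 1)*(m + 2)*(m + 1)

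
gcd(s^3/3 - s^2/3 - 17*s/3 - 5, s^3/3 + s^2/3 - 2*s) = s + 3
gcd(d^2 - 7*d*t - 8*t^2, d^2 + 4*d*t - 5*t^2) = 1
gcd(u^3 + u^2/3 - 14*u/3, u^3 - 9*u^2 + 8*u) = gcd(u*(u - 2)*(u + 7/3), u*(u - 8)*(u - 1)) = u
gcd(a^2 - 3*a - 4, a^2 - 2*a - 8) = a - 4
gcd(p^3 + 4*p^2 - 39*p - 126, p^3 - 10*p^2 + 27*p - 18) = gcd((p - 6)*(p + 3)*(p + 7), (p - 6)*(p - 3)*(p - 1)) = p - 6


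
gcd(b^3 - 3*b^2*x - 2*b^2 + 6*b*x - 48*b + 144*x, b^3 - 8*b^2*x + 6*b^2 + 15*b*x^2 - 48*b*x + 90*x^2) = -b^2 + 3*b*x - 6*b + 18*x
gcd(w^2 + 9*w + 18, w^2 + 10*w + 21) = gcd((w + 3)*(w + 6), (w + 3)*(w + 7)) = w + 3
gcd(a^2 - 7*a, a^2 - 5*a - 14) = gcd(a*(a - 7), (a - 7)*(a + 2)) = a - 7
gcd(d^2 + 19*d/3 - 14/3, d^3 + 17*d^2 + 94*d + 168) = d + 7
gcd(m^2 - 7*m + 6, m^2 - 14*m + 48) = m - 6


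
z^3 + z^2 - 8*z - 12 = (z - 3)*(z + 2)^2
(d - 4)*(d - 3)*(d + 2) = d^3 - 5*d^2 - 2*d + 24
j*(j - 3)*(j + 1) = j^3 - 2*j^2 - 3*j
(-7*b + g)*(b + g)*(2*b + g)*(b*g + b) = -14*b^4*g - 14*b^4 - 19*b^3*g^2 - 19*b^3*g - 4*b^2*g^3 - 4*b^2*g^2 + b*g^4 + b*g^3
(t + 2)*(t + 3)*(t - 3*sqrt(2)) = t^3 - 3*sqrt(2)*t^2 + 5*t^2 - 15*sqrt(2)*t + 6*t - 18*sqrt(2)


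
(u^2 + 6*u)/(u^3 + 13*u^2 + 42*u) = 1/(u + 7)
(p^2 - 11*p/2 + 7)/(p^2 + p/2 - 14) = (p - 2)/(p + 4)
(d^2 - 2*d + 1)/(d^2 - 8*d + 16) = (d^2 - 2*d + 1)/(d^2 - 8*d + 16)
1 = 1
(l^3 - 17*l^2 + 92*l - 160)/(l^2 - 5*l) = l - 12 + 32/l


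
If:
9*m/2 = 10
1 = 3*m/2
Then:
No Solution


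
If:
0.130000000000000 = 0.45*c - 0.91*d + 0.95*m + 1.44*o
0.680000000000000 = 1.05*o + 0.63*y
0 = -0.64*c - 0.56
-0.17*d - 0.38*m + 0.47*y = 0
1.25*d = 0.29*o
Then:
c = -0.88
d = 0.21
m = -0.61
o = 0.90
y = -0.42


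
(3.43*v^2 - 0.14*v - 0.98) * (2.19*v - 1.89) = 7.5117*v^3 - 6.7893*v^2 - 1.8816*v + 1.8522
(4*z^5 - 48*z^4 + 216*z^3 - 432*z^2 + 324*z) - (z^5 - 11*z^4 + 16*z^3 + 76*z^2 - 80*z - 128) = 3*z^5 - 37*z^4 + 200*z^3 - 508*z^2 + 404*z + 128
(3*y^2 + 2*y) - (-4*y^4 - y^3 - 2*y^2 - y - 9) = 4*y^4 + y^3 + 5*y^2 + 3*y + 9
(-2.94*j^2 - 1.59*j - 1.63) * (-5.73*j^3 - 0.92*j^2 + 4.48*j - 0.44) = 16.8462*j^5 + 11.8155*j^4 - 2.3685*j^3 - 4.33*j^2 - 6.6028*j + 0.7172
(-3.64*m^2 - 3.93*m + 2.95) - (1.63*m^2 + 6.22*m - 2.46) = -5.27*m^2 - 10.15*m + 5.41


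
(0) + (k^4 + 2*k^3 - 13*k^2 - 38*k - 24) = k^4 + 2*k^3 - 13*k^2 - 38*k - 24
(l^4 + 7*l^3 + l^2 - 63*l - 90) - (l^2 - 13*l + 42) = l^4 + 7*l^3 - 50*l - 132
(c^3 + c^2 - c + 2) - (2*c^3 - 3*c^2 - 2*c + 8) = -c^3 + 4*c^2 + c - 6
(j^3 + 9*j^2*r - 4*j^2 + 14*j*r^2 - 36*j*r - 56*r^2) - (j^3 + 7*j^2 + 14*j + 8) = 9*j^2*r - 11*j^2 + 14*j*r^2 - 36*j*r - 14*j - 56*r^2 - 8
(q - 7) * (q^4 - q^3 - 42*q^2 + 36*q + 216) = q^5 - 8*q^4 - 35*q^3 + 330*q^2 - 36*q - 1512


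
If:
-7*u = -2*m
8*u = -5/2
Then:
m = -35/32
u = -5/16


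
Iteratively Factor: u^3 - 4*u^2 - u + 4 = (u + 1)*(u^2 - 5*u + 4) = (u - 4)*(u + 1)*(u - 1)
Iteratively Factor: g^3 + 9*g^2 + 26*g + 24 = (g + 3)*(g^2 + 6*g + 8) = (g + 2)*(g + 3)*(g + 4)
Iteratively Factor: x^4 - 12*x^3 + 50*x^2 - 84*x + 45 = (x - 5)*(x^3 - 7*x^2 + 15*x - 9) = (x - 5)*(x - 3)*(x^2 - 4*x + 3) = (x - 5)*(x - 3)^2*(x - 1)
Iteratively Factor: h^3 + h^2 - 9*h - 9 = (h + 3)*(h^2 - 2*h - 3) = (h + 1)*(h + 3)*(h - 3)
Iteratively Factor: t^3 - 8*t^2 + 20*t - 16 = (t - 2)*(t^2 - 6*t + 8) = (t - 2)^2*(t - 4)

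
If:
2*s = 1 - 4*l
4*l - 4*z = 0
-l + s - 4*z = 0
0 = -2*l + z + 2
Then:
No Solution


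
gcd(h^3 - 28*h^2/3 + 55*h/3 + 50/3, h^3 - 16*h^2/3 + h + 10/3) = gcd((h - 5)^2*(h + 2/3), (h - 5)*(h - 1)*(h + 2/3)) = h^2 - 13*h/3 - 10/3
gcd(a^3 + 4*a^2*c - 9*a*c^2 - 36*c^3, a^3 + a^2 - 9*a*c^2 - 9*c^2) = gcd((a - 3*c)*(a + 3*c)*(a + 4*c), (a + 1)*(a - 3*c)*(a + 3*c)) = a^2 - 9*c^2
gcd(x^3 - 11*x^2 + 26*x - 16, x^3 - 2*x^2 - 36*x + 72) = x - 2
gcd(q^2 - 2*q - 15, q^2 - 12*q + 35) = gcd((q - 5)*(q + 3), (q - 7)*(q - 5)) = q - 5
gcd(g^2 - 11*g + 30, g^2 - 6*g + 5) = g - 5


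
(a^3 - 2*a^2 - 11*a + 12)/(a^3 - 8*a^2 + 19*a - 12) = (a + 3)/(a - 3)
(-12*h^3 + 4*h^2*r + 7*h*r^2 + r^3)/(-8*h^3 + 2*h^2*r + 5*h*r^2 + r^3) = (6*h + r)/(4*h + r)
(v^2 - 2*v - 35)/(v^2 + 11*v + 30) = (v - 7)/(v + 6)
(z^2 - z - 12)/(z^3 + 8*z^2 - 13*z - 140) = (z + 3)/(z^2 + 12*z + 35)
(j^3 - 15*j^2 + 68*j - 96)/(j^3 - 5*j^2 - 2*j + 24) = (j - 8)/(j + 2)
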